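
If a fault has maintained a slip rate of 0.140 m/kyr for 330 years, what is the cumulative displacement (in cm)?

4.62 cm

slip = rate × time = 0.140 m/kyr × 330 years = 0.0462 m = 4.62 cm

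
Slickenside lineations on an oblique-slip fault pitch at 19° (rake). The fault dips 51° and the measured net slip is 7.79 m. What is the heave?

dip-slip = net slip × sin(rake) = 7.79 m × sin(19°) = 2.536 m
heave = dip-slip × cos(dip) = 2.536 × cos(51°) = 1.60 m

1.60 m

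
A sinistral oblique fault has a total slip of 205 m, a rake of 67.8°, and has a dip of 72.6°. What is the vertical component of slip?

181 m

dip-slip = net slip × sin(rake) = 205 m × sin(67.8°) = 189.8 m
throw = dip-slip × sin(dip) = 189.8 × sin(72.6°) = 181 m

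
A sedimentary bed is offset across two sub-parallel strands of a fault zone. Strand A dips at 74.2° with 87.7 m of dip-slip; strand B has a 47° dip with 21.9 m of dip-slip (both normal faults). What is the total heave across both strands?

38.8 m

heave_A = 87.7 × cos(74.2°) = 23.88 m
heave_B = 21.9 × cos(47°) = 14.94 m
total = 23.88 + 14.94 = 38.8 m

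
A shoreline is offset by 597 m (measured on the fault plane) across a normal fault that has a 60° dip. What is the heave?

299 m

heave = dip-slip × cos(dip) = 597 m × cos(60°) = 299 m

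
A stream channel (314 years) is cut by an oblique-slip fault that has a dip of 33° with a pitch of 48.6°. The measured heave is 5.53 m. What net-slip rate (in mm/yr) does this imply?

dip-slip = heave / cos(dip) = 5.53 / cos(33°) = 6.594 m
net slip = dip-slip / sin(rake) = 6.594 / sin(48.6°) = 8.790 m
rate = 8.790 m / 314 years = 0.0280 m/yr = 28 mm/yr

28 mm/yr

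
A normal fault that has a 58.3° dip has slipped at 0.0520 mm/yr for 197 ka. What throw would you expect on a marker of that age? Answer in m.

8.72 m

dip-slip = rate × time = 0.0520 mm/yr × 197 ka = 10.24 m
throw = dip-slip × sin(dip) = 10.24 × sin(58.3°) = 8.72 m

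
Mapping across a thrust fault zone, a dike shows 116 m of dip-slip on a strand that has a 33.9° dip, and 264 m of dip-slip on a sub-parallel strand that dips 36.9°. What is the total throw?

throw_A = 116 × sin(33.9°) = 64.70 m
throw_B = 264 × sin(36.9°) = 158.5 m
total = 64.70 + 158.5 = 223 m

223 m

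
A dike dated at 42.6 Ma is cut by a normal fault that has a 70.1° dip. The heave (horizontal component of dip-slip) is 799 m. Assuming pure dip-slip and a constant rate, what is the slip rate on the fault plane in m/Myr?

55.1 m/Myr

dip-slip = heave / cos(dip) = 799 m / cos(70.1°) = 2347 m
rate = 2347 m / 42.6 Ma = 0.0000551 m/yr = 55.1 m/Myr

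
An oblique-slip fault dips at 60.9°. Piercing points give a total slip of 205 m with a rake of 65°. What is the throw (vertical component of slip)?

dip-slip = net slip × sin(rake) = 205 m × sin(65°) = 185.8 m
throw = dip-slip × sin(dip) = 185.8 × sin(60.9°) = 162 m

162 m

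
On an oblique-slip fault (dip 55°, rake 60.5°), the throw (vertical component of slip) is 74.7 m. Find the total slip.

105 m

dip-slip = throw / sin(dip) = 74.7 / sin(55°) = 91.19 m
net slip = dip-slip / sin(rake) = 91.19 / sin(60.5°) = 105 m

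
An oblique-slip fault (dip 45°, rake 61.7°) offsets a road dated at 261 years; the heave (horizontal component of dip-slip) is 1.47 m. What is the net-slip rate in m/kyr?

dip-slip = heave / cos(dip) = 1.47 / cos(45°) = 2.079 m
net slip = dip-slip / sin(rake) = 2.079 / sin(61.7°) = 2.361 m
rate = 2.361 m / 261 years = 0.00905 m/yr = 9.05 m/kyr

9.05 m/kyr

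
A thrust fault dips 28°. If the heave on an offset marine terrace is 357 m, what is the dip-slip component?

404 m

dip-slip = heave / cos(dip) = 357 / cos(28°) = 404 m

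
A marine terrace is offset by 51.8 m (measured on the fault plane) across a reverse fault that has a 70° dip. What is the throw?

48.7 m

throw = dip-slip × sin(dip) = 51.8 m × sin(70°) = 48.7 m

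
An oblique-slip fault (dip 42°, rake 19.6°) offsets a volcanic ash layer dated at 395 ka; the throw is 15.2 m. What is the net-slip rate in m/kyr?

0.171 m/kyr

dip-slip = throw / sin(dip) = 15.2 / sin(42°) = 22.72 m
net slip = dip-slip / sin(rake) = 22.72 / sin(19.6°) = 67.72 m
rate = 67.72 m / 395 ka = 0.000171 m/yr = 0.171 m/kyr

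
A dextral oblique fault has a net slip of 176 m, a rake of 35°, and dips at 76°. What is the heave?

dip-slip = net slip × sin(rake) = 176 m × sin(35°) = 100.9 m
heave = dip-slip × cos(dip) = 100.9 × cos(76°) = 24.4 m

24.4 m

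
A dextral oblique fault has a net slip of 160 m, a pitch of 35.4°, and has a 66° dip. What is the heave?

dip-slip = net slip × sin(rake) = 160 m × sin(35.4°) = 92.68 m
heave = dip-slip × cos(dip) = 92.68 × cos(66°) = 37.7 m

37.7 m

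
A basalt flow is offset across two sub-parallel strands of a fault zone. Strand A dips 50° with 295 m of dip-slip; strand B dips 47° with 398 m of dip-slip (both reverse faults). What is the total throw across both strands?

throw_A = 295 × sin(50°) = 226 m
throw_B = 398 × sin(47°) = 291.1 m
total = 226 + 291.1 = 517 m

517 m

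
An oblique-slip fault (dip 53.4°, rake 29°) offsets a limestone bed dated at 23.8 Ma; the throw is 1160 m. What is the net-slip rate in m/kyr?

dip-slip = throw / sin(dip) = 1160 / sin(53.4°) = 1445 m
net slip = dip-slip / sin(rake) = 1445 / sin(29°) = 2980 m
rate = 2980 m / 23.8 Ma = 0.000125 m/yr = 0.125 m/kyr

0.125 m/kyr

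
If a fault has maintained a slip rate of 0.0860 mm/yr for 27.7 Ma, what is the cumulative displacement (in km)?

2.38 km

slip = rate × time = 0.0860 mm/yr × 27.7 Ma = 2380 m = 2.38 km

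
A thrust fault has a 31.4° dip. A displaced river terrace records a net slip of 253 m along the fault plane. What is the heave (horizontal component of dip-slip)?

heave = dip-slip × cos(dip) = 253 m × cos(31.4°) = 216 m

216 m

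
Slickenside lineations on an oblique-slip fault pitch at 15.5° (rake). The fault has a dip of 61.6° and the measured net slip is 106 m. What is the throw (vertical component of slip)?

dip-slip = net slip × sin(rake) = 106 m × sin(15.5°) = 28.33 m
throw = dip-slip × sin(dip) = 28.33 × sin(61.6°) = 24.9 m

24.9 m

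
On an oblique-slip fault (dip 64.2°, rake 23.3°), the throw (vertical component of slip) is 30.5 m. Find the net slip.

85.6 m

dip-slip = throw / sin(dip) = 30.5 / sin(64.2°) = 33.88 m
net slip = dip-slip / sin(rake) = 33.88 / sin(23.3°) = 85.6 m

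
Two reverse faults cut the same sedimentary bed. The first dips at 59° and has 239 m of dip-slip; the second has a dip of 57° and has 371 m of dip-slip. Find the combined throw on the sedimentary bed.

throw_A = 239 × sin(59°) = 204.9 m
throw_B = 371 × sin(57°) = 311.1 m
total = 204.9 + 311.1 = 516 m

516 m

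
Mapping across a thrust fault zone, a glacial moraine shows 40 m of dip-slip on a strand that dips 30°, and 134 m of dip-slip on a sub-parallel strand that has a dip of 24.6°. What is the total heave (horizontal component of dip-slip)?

heave_A = 40 × cos(30°) = 34.64 m
heave_B = 134 × cos(24.6°) = 121.8 m
total = 34.64 + 121.8 = 156 m

156 m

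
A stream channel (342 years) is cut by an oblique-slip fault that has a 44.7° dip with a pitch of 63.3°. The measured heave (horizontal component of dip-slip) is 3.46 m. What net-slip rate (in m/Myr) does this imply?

dip-slip = heave / cos(dip) = 3.46 / cos(44.7°) = 4.868 m
net slip = dip-slip / sin(rake) = 4.868 / sin(63.3°) = 5.449 m
rate = 5.449 m / 342 years = 0.0159 m/yr = 15900 m/Myr

15900 m/Myr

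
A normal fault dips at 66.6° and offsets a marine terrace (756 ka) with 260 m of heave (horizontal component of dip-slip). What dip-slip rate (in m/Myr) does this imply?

866 m/Myr

dip-slip = heave / cos(dip) = 260 m / cos(66.6°) = 654.7 m
rate = 654.7 m / 756 ka = 0.000866 m/yr = 866 m/Myr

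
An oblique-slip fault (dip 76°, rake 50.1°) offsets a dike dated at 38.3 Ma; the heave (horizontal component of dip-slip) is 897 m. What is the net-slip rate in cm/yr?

dip-slip = heave / cos(dip) = 897 / cos(76°) = 3708 m
net slip = dip-slip / sin(rake) = 3708 / sin(50.1°) = 4833 m
rate = 4833 m / 38.3 Ma = 0.000126 m/yr = 0.0126 cm/yr

0.0126 cm/yr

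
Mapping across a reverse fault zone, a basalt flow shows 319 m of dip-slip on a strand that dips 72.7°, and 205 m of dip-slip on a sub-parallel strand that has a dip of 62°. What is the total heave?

heave_A = 319 × cos(72.7°) = 94.86 m
heave_B = 205 × cos(62°) = 96.24 m
total = 94.86 + 96.24 = 191 m

191 m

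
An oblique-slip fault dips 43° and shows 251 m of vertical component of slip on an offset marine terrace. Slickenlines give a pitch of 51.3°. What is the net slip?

dip-slip = throw / sin(dip) = 251 / sin(43°) = 368 m
net slip = dip-slip / sin(rake) = 368 / sin(51.3°) = 472 m

472 m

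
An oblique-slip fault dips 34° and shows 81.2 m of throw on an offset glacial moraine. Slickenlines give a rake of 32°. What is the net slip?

dip-slip = throw / sin(dip) = 81.2 / sin(34°) = 145.2 m
net slip = dip-slip / sin(rake) = 145.2 / sin(32°) = 274 m

274 m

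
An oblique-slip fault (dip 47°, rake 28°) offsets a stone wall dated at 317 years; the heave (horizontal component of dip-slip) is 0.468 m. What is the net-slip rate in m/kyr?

4.61 m/kyr

dip-slip = heave / cos(dip) = 0.468 / cos(47°) = 0.6862 m
net slip = dip-slip / sin(rake) = 0.6862 / sin(28°) = 1.462 m
rate = 1.462 m / 317 years = 0.00461 m/yr = 4.61 m/kyr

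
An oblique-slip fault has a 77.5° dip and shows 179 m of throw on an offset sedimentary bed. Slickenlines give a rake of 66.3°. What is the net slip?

dip-slip = throw / sin(dip) = 179 / sin(77.5°) = 183.3 m
net slip = dip-slip / sin(rake) = 183.3 / sin(66.3°) = 200 m

200 m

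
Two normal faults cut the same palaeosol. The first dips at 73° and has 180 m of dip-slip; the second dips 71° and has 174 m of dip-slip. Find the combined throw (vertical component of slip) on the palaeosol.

throw_A = 180 × sin(73°) = 172.1 m
throw_B = 174 × sin(71°) = 164.5 m
total = 172.1 + 164.5 = 337 m

337 m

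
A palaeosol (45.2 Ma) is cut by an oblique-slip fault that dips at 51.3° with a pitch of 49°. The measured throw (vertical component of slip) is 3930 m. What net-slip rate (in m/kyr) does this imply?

dip-slip = throw / sin(dip) = 3930 / sin(51.3°) = 5036 m
net slip = dip-slip / sin(rake) = 5036 / sin(49°) = 6672 m
rate = 6672 m / 45.2 Ma = 0.000148 m/yr = 0.148 m/kyr

0.148 m/kyr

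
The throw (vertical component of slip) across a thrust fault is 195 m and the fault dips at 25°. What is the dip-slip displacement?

461 m

dip-slip = throw / sin(dip) = 195 / sin(25°) = 461 m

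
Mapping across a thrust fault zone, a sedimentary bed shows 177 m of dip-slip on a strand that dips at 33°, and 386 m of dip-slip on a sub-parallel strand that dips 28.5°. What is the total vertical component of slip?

throw_A = 177 × sin(33°) = 96.40 m
throw_B = 386 × sin(28.5°) = 184.2 m
total = 96.40 + 184.2 = 281 m

281 m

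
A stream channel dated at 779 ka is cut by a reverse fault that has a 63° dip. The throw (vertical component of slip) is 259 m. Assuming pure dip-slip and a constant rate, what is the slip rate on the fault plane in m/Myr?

dip-slip = throw / sin(dip) = 259 m / sin(63°) = 290.7 m
rate = 290.7 m / 779 ka = 0.000373 m/yr = 373 m/Myr

373 m/Myr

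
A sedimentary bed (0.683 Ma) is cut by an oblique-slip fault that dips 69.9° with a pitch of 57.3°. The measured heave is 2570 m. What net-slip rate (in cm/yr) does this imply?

dip-slip = heave / cos(dip) = 2570 / cos(69.9°) = 7478 m
net slip = dip-slip / sin(rake) = 7478 / sin(57.3°) = 8887 m
rate = 8887 m / 0.683 Ma = 0.0130 m/yr = 1.30 cm/yr

1.30 cm/yr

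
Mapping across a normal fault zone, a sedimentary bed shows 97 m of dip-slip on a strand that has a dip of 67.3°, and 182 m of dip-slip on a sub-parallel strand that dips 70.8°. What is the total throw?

261 m

throw_A = 97 × sin(67.3°) = 89.49 m
throw_B = 182 × sin(70.8°) = 171.9 m
total = 89.49 + 171.9 = 261 m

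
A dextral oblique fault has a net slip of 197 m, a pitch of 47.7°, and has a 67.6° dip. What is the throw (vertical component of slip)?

dip-slip = net slip × sin(rake) = 197 m × sin(47.7°) = 145.7 m
throw = dip-slip × sin(dip) = 145.7 × sin(67.6°) = 135 m

135 m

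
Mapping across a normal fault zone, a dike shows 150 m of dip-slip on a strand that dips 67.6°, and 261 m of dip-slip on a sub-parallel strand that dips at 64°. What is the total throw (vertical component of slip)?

373 m

throw_A = 150 × sin(67.6°) = 138.7 m
throw_B = 261 × sin(64°) = 234.6 m
total = 138.7 + 234.6 = 373 m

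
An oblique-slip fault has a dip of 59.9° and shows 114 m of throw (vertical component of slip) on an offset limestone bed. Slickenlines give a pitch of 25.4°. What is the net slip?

dip-slip = throw / sin(dip) = 114 / sin(59.9°) = 131.8 m
net slip = dip-slip / sin(rake) = 131.8 / sin(25.4°) = 307 m

307 m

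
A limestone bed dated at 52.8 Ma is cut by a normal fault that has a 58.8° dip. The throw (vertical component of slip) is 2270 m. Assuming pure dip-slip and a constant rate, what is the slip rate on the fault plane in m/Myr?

50.3 m/Myr

dip-slip = throw / sin(dip) = 2270 m / sin(58.8°) = 2654 m
rate = 2654 m / 52.8 Ma = 0.0000503 m/yr = 50.3 m/Myr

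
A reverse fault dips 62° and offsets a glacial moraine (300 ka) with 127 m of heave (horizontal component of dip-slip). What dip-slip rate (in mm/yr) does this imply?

dip-slip = heave / cos(dip) = 127 m / cos(62°) = 270.5 m
rate = 270.5 m / 300 ka = 0.000902 m/yr = 0.902 mm/yr

0.902 mm/yr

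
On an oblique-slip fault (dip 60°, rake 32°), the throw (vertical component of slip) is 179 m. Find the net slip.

390 m

dip-slip = throw / sin(dip) = 179 / sin(60°) = 206.7 m
net slip = dip-slip / sin(rake) = 206.7 / sin(32°) = 390 m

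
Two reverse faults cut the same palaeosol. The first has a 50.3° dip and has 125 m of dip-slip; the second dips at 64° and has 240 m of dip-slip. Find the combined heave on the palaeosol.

heave_A = 125 × cos(50.3°) = 79.85 m
heave_B = 240 × cos(64°) = 105.2 m
total = 79.85 + 105.2 = 185 m

185 m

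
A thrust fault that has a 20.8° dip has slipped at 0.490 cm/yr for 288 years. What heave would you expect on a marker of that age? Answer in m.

1.32 m

dip-slip = rate × time = 0.490 cm/yr × 288 years = 1.411 m
heave = dip-slip × cos(dip) = 1.411 × cos(20.8°) = 1.32 m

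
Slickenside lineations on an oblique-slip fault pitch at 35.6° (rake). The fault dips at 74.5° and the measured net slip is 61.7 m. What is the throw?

34.6 m

dip-slip = net slip × sin(rake) = 61.7 m × sin(35.6°) = 35.92 m
throw = dip-slip × sin(dip) = 35.92 × sin(74.5°) = 34.6 m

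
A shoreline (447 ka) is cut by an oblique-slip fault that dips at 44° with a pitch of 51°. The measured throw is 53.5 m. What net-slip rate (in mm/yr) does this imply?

0.222 mm/yr

dip-slip = throw / sin(dip) = 53.5 / sin(44°) = 77.02 m
net slip = dip-slip / sin(rake) = 77.02 / sin(51°) = 99.10 m
rate = 99.10 m / 447 ka = 0.000222 m/yr = 0.222 mm/yr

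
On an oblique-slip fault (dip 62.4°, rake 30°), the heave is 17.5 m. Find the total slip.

75.5 m

dip-slip = heave / cos(dip) = 17.5 / cos(62.4°) = 37.77 m
net slip = dip-slip / sin(rake) = 37.77 / sin(30°) = 75.5 m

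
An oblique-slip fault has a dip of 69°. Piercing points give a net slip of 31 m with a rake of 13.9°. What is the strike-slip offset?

strike-slip = net slip × cos(rake) = 31 m × cos(13.9°) = 30.1 m

30.1 m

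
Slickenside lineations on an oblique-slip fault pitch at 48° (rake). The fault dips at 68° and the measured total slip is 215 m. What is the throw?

148 m

dip-slip = net slip × sin(rake) = 215 m × sin(48°) = 159.8 m
throw = dip-slip × sin(dip) = 159.8 × sin(68°) = 148 m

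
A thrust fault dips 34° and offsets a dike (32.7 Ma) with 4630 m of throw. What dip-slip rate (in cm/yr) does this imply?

0.0253 cm/yr

dip-slip = throw / sin(dip) = 4630 m / sin(34°) = 8280 m
rate = 8280 m / 32.7 Ma = 0.000253 m/yr = 0.0253 cm/yr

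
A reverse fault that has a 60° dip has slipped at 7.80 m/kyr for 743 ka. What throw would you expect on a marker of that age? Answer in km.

dip-slip = rate × time = 7.80 m/kyr × 743 ka = 5795 m
throw = dip-slip × sin(dip) = 5795 × sin(60°) = 5020 m = 5.02 km

5.02 km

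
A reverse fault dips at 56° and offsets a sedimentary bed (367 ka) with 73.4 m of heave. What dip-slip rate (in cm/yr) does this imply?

dip-slip = heave / cos(dip) = 73.4 m / cos(56°) = 131.3 m
rate = 131.3 m / 367 ka = 0.000358 m/yr = 0.0358 cm/yr

0.0358 cm/yr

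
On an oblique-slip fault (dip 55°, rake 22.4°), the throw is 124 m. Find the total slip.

dip-slip = throw / sin(dip) = 124 / sin(55°) = 151.4 m
net slip = dip-slip / sin(rake) = 151.4 / sin(22.4°) = 397 m

397 m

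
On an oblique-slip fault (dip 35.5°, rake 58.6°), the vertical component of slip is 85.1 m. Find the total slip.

dip-slip = throw / sin(dip) = 85.1 / sin(35.5°) = 146.5 m
net slip = dip-slip / sin(rake) = 146.5 / sin(58.6°) = 172 m

172 m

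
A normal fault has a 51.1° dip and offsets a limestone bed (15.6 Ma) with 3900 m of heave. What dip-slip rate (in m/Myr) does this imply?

dip-slip = heave / cos(dip) = 3900 m / cos(51.1°) = 6211 m
rate = 6211 m / 15.6 Ma = 0.000398 m/yr = 398 m/Myr

398 m/Myr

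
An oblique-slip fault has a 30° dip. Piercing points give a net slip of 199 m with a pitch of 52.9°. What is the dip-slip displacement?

dip-slip = net slip × sin(rake) = 199 m × sin(52.9°) = 159 m

159 m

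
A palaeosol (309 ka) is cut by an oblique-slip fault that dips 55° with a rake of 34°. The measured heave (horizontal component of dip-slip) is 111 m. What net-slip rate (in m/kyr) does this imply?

1.12 m/kyr

dip-slip = heave / cos(dip) = 111 / cos(55°) = 193.5 m
net slip = dip-slip / sin(rake) = 193.5 / sin(34°) = 346.1 m
rate = 346.1 m / 309 ka = 0.00112 m/yr = 1.12 m/kyr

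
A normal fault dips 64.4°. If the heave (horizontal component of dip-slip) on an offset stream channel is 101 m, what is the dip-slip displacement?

234 m

dip-slip = heave / cos(dip) = 101 / cos(64.4°) = 234 m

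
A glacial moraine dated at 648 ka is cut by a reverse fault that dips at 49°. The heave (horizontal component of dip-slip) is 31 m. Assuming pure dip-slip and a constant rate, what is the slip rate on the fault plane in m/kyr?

0.0729 m/kyr

dip-slip = heave / cos(dip) = 31 m / cos(49°) = 47.25 m
rate = 47.25 m / 648 ka = 0.0000729 m/yr = 0.0729 m/kyr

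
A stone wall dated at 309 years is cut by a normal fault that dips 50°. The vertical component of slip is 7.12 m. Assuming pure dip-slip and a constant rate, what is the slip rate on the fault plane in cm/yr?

3.01 cm/yr

dip-slip = throw / sin(dip) = 7.12 m / sin(50°) = 9.294 m
rate = 9.294 m / 309 years = 0.0301 m/yr = 3.01 cm/yr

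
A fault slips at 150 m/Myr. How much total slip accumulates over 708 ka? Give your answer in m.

slip = rate × time = 150 m/Myr × 708 ka = 106 m

106 m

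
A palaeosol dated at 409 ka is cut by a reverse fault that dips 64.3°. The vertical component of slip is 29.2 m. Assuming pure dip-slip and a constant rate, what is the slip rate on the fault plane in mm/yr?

dip-slip = throw / sin(dip) = 29.2 m / sin(64.3°) = 32.41 m
rate = 32.41 m / 409 ka = 0.0000792 m/yr = 0.0792 mm/yr

0.0792 mm/yr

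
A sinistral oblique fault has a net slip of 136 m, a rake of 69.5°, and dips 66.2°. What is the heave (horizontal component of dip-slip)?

51.4 m

dip-slip = net slip × sin(rake) = 136 m × sin(69.5°) = 127.4 m
heave = dip-slip × cos(dip) = 127.4 × cos(66.2°) = 51.4 m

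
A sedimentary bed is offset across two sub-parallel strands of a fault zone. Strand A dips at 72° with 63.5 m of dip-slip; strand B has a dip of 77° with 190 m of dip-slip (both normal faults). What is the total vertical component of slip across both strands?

246 m

throw_A = 63.5 × sin(72°) = 60.39 m
throw_B = 190 × sin(77°) = 185.1 m
total = 60.39 + 185.1 = 246 m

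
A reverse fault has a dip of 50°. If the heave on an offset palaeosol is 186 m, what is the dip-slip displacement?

289 m

dip-slip = heave / cos(dip) = 186 / cos(50°) = 289 m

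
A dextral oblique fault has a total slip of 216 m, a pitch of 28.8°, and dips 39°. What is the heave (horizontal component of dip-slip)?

80.9 m

dip-slip = net slip × sin(rake) = 216 m × sin(28.8°) = 104.1 m
heave = dip-slip × cos(dip) = 104.1 × cos(39°) = 80.9 m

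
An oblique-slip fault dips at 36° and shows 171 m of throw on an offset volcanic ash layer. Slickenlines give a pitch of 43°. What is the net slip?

427 m

dip-slip = throw / sin(dip) = 171 / sin(36°) = 290.9 m
net slip = dip-slip / sin(rake) = 290.9 / sin(43°) = 427 m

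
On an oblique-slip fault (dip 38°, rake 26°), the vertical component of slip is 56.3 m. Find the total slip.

209 m

dip-slip = throw / sin(dip) = 56.3 / sin(38°) = 91.45 m
net slip = dip-slip / sin(rake) = 91.45 / sin(26°) = 209 m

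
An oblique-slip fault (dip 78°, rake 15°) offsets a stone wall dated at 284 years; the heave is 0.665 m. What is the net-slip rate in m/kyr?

43.5 m/kyr

dip-slip = heave / cos(dip) = 0.665 / cos(78°) = 3.198 m
net slip = dip-slip / sin(rake) = 3.198 / sin(15°) = 12.36 m
rate = 12.36 m / 284 years = 0.0435 m/yr = 43.5 m/kyr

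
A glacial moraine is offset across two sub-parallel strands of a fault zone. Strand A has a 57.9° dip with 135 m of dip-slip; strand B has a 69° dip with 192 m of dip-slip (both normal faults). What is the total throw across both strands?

294 m

throw_A = 135 × sin(57.9°) = 114.4 m
throw_B = 192 × sin(69°) = 179.2 m
total = 114.4 + 179.2 = 294 m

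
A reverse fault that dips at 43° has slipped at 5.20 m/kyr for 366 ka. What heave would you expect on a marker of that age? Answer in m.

1390 m

dip-slip = rate × time = 5.20 m/kyr × 366 ka = 1903 m
heave = dip-slip × cos(dip) = 1903 × cos(43°) = 1390 m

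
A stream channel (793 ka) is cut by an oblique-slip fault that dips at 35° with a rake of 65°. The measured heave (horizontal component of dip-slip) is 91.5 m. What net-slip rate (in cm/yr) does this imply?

dip-slip = heave / cos(dip) = 91.5 / cos(35°) = 111.7 m
net slip = dip-slip / sin(rake) = 111.7 / sin(65°) = 123.2 m
rate = 123.2 m / 793 ka = 0.000155 m/yr = 0.0155 cm/yr

0.0155 cm/yr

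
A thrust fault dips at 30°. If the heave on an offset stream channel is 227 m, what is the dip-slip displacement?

262 m

dip-slip = heave / cos(dip) = 227 / cos(30°) = 262 m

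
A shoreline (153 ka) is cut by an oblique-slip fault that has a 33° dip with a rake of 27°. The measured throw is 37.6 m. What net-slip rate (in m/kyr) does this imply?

dip-slip = throw / sin(dip) = 37.6 / sin(33°) = 69.04 m
net slip = dip-slip / sin(rake) = 69.04 / sin(27°) = 152.1 m
rate = 152.1 m / 153 ka = 0.000994 m/yr = 0.994 m/kyr

0.994 m/kyr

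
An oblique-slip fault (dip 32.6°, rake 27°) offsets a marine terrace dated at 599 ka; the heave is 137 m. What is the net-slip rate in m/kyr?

dip-slip = heave / cos(dip) = 137 / cos(32.6°) = 162.6 m
net slip = dip-slip / sin(rake) = 162.6 / sin(27°) = 358.2 m
rate = 358.2 m / 599 ka = 0.000598 m/yr = 0.598 m/kyr

0.598 m/kyr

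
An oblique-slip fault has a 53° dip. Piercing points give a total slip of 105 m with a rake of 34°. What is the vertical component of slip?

dip-slip = net slip × sin(rake) = 105 m × sin(34°) = 58.72 m
throw = dip-slip × sin(dip) = 58.72 × sin(53°) = 46.9 m

46.9 m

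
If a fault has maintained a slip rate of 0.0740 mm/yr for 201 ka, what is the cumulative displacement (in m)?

slip = rate × time = 0.0740 mm/yr × 201 ka = 14.9 m

14.9 m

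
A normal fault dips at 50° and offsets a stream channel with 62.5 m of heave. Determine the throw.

74.5 m

throw = heave × tan(dip) = 62.5 × tan(50°) = 74.5 m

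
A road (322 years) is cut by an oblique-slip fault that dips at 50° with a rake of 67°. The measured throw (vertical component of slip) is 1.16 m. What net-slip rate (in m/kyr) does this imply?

dip-slip = throw / sin(dip) = 1.16 / sin(50°) = 1.514 m
net slip = dip-slip / sin(rake) = 1.514 / sin(67°) = 1.645 m
rate = 1.645 m / 322 years = 0.00511 m/yr = 5.11 m/kyr

5.11 m/kyr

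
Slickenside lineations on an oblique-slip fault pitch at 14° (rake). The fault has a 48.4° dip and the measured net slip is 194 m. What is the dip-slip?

dip-slip = net slip × sin(rake) = 194 m × sin(14°) = 46.9 m

46.9 m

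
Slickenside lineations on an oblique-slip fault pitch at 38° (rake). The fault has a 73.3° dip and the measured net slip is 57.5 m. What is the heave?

dip-slip = net slip × sin(rake) = 57.5 m × sin(38°) = 35.40 m
heave = dip-slip × cos(dip) = 35.40 × cos(73.3°) = 10.2 m

10.2 m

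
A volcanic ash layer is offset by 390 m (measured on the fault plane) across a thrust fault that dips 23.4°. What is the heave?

heave = dip-slip × cos(dip) = 390 m × cos(23.4°) = 358 m

358 m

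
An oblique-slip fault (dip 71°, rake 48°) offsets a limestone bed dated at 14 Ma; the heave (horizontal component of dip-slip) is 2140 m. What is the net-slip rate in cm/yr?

dip-slip = heave / cos(dip) = 2140 / cos(71°) = 6573 m
net slip = dip-slip / sin(rake) = 6573 / sin(48°) = 8845 m
rate = 8845 m / 14 Ma = 0.000632 m/yr = 0.0632 cm/yr

0.0632 cm/yr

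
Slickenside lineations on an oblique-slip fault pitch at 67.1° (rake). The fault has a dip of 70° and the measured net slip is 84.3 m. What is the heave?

26.6 m

dip-slip = net slip × sin(rake) = 84.3 m × sin(67.1°) = 77.66 m
heave = dip-slip × cos(dip) = 77.66 × cos(70°) = 26.6 m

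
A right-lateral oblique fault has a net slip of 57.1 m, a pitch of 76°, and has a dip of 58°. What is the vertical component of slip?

dip-slip = net slip × sin(rake) = 57.1 m × sin(76°) = 55.40 m
throw = dip-slip × sin(dip) = 55.40 × sin(58°) = 47 m

47 m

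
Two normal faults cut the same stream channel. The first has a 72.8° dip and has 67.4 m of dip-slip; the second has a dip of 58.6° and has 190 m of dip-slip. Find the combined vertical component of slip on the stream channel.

throw_A = 67.4 × sin(72.8°) = 64.39 m
throw_B = 190 × sin(58.6°) = 162.2 m
total = 64.39 + 162.2 = 227 m

227 m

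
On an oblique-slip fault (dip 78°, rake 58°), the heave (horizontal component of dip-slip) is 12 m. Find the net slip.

68.1 m

dip-slip = heave / cos(dip) = 12 / cos(78°) = 57.72 m
net slip = dip-slip / sin(rake) = 57.72 / sin(58°) = 68.1 m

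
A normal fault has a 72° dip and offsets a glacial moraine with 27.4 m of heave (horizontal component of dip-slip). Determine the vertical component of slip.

84.3 m

throw = heave × tan(dip) = 27.4 × tan(72°) = 84.3 m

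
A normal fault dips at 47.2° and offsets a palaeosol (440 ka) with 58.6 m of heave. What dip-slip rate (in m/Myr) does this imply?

dip-slip = heave / cos(dip) = 58.6 m / cos(47.2°) = 86.25 m
rate = 86.25 m / 440 ka = 0.000196 m/yr = 196 m/Myr

196 m/Myr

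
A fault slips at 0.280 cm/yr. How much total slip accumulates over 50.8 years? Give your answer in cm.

slip = rate × time = 0.280 cm/yr × 50.8 years = 0.142 m = 14.2 cm

14.2 cm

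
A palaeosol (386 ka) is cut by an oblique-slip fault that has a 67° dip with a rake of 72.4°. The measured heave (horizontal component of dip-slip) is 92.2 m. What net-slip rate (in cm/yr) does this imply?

dip-slip = heave / cos(dip) = 92.2 / cos(67°) = 236 m
net slip = dip-slip / sin(rake) = 236 / sin(72.4°) = 247.6 m
rate = 247.6 m / 386 ka = 0.000641 m/yr = 0.0641 cm/yr

0.0641 cm/yr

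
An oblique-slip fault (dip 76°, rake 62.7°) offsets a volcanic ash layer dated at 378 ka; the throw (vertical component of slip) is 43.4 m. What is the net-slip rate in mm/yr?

dip-slip = throw / sin(dip) = 43.4 / sin(76°) = 44.73 m
net slip = dip-slip / sin(rake) = 44.73 / sin(62.7°) = 50.34 m
rate = 50.34 m / 378 ka = 0.000133 m/yr = 0.133 mm/yr

0.133 mm/yr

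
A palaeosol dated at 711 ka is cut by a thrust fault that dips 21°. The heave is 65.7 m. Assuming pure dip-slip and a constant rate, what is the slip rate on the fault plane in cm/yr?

dip-slip = heave / cos(dip) = 65.7 m / cos(21°) = 70.37 m
rate = 70.37 m / 711 ka = 0.0000990 m/yr = 0.00990 cm/yr

0.00990 cm/yr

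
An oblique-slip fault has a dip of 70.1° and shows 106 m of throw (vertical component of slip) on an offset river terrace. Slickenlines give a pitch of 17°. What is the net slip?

dip-slip = throw / sin(dip) = 106 / sin(70.1°) = 112.7 m
net slip = dip-slip / sin(rake) = 112.7 / sin(17°) = 386 m

386 m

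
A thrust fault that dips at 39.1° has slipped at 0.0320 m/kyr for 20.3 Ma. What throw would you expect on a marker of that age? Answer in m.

410 m

dip-slip = rate × time = 0.0320 m/kyr × 20.3 Ma = 649.6 m
throw = dip-slip × sin(dip) = 649.6 × sin(39.1°) = 410 m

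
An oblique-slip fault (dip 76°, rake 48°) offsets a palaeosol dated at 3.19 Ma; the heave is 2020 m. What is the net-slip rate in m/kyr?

dip-slip = heave / cos(dip) = 2020 / cos(76°) = 8350 m
net slip = dip-slip / sin(rake) = 8350 / sin(48°) = 11240 m
rate = 11240 m / 3.19 Ma = 0.00352 m/yr = 3.52 m/kyr

3.52 m/kyr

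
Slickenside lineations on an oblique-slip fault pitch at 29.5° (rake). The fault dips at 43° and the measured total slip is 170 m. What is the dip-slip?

83.7 m

dip-slip = net slip × sin(rake) = 170 m × sin(29.5°) = 83.7 m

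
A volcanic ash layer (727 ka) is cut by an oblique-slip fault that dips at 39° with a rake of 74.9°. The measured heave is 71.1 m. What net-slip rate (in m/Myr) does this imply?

dip-slip = heave / cos(dip) = 71.1 / cos(39°) = 91.49 m
net slip = dip-slip / sin(rake) = 91.49 / sin(74.9°) = 94.76 m
rate = 94.76 m / 727 ka = 0.000130 m/yr = 130 m/Myr

130 m/Myr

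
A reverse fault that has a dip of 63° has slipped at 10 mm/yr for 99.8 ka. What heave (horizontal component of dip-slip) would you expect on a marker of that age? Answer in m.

dip-slip = rate × time = 10 mm/yr × 99.8 ka = 998 m
heave = dip-slip × cos(dip) = 998 × cos(63°) = 453 m

453 m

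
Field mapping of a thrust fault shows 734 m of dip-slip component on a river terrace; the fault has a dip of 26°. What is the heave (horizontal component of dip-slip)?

heave = dip-slip × cos(dip) = 734 m × cos(26°) = 660 m

660 m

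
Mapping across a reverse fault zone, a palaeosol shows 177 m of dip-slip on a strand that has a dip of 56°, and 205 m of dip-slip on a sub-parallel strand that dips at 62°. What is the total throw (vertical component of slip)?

328 m

throw_A = 177 × sin(56°) = 146.7 m
throw_B = 205 × sin(62°) = 181 m
total = 146.7 + 181 = 328 m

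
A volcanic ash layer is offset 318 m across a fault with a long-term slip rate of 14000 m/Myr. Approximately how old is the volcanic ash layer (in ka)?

age = offset / rate = 318 m / (14000 m/Myr) = 22700 yr = 22.7 ka

22.7 ka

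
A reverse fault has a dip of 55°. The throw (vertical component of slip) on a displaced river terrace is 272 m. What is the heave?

heave = throw / tan(dip) = 272 / tan(55°) = 190 m

190 m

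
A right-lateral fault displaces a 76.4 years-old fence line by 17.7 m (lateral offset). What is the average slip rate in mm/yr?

232 mm/yr

rate = 17.7 m / 76.4 years = 0.232 m/yr = 232 mm/yr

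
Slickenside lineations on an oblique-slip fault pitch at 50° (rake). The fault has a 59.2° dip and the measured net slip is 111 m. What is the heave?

dip-slip = net slip × sin(rake) = 111 m × sin(50°) = 85.03 m
heave = dip-slip × cos(dip) = 85.03 × cos(59.2°) = 43.5 m

43.5 m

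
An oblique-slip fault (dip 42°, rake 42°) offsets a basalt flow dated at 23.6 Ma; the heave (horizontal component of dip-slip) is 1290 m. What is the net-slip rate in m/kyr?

dip-slip = heave / cos(dip) = 1290 / cos(42°) = 1736 m
net slip = dip-slip / sin(rake) = 1736 / sin(42°) = 2594 m
rate = 2594 m / 23.6 Ma = 0.000110 m/yr = 0.110 m/kyr

0.110 m/kyr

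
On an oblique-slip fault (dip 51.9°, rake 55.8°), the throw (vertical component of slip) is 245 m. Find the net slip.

dip-slip = throw / sin(dip) = 245 / sin(51.9°) = 311.3 m
net slip = dip-slip / sin(rake) = 311.3 / sin(55.8°) = 376 m

376 m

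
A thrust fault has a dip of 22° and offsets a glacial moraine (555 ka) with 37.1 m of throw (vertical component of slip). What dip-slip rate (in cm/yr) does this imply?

0.0178 cm/yr

dip-slip = throw / sin(dip) = 37.1 m / sin(22°) = 99.04 m
rate = 99.04 m / 555 ka = 0.000178 m/yr = 0.0178 cm/yr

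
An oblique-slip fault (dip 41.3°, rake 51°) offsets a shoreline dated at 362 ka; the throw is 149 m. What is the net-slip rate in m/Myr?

802 m/Myr

dip-slip = throw / sin(dip) = 149 / sin(41.3°) = 225.8 m
net slip = dip-slip / sin(rake) = 225.8 / sin(51°) = 290.5 m
rate = 290.5 m / 362 ka = 0.000802 m/yr = 802 m/Myr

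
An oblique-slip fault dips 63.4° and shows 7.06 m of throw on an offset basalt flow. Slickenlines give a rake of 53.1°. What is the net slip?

dip-slip = throw / sin(dip) = 7.06 / sin(63.4°) = 7.896 m
net slip = dip-slip / sin(rake) = 7.896 / sin(53.1°) = 9.87 m

9.87 m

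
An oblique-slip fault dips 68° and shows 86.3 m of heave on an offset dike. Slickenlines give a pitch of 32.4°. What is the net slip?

dip-slip = heave / cos(dip) = 86.3 / cos(68°) = 230.4 m
net slip = dip-slip / sin(rake) = 230.4 / sin(32.4°) = 430 m

430 m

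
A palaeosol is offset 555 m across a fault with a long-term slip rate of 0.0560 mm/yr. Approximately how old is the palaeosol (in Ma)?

9.91 Ma

age = offset / rate = 555 m / (0.0560 mm/yr) = 9.91e+06 yr = 9.91 Ma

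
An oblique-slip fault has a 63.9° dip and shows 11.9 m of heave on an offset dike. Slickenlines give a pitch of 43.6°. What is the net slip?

39.2 m

dip-slip = heave / cos(dip) = 11.9 / cos(63.9°) = 27.05 m
net slip = dip-slip / sin(rake) = 27.05 / sin(43.6°) = 39.2 m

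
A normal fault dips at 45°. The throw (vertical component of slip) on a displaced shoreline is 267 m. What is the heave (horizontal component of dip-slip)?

267 m

heave = throw / tan(dip) = 267 / tan(45°) = 267 m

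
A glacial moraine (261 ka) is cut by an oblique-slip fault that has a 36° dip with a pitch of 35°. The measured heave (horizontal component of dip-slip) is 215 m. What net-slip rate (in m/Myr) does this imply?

dip-slip = heave / cos(dip) = 215 / cos(36°) = 265.8 m
net slip = dip-slip / sin(rake) = 265.8 / sin(35°) = 463.3 m
rate = 463.3 m / 261 ka = 0.00178 m/yr = 1780 m/Myr

1780 m/Myr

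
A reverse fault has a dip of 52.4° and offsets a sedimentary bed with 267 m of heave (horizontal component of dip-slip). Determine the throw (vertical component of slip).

347 m

throw = heave × tan(dip) = 267 × tan(52.4°) = 347 m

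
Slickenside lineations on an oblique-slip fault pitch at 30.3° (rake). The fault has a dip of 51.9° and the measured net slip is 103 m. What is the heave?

32.1 m

dip-slip = net slip × sin(rake) = 103 m × sin(30.3°) = 51.97 m
heave = dip-slip × cos(dip) = 51.97 × cos(51.9°) = 32.1 m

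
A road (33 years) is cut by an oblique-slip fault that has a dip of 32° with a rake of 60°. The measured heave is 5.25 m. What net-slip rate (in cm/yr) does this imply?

dip-slip = heave / cos(dip) = 5.25 / cos(32°) = 6.191 m
net slip = dip-slip / sin(rake) = 6.191 / sin(60°) = 7.148 m
rate = 7.148 m / 33 years = 0.217 m/yr = 21.7 cm/yr

21.7 cm/yr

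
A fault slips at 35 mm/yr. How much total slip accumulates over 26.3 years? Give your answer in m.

0.921 m

slip = rate × time = 35 mm/yr × 26.3 years = 0.921 m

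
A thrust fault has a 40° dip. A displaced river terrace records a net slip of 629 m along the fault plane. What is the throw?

throw = dip-slip × sin(dip) = 629 m × sin(40°) = 404 m

404 m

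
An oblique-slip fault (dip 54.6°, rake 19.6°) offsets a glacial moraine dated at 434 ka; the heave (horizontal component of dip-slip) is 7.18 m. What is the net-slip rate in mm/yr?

dip-slip = heave / cos(dip) = 7.18 / cos(54.6°) = 12.39 m
net slip = dip-slip / sin(rake) = 12.39 / sin(19.6°) = 36.95 m
rate = 36.95 m / 434 ka = 0.0000851 m/yr = 0.0851 mm/yr

0.0851 mm/yr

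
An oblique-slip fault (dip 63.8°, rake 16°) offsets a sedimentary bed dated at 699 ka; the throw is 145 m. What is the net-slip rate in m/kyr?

0.839 m/kyr

dip-slip = throw / sin(dip) = 145 / sin(63.8°) = 161.6 m
net slip = dip-slip / sin(rake) = 161.6 / sin(16°) = 586.3 m
rate = 586.3 m / 699 ka = 0.000839 m/yr = 0.839 m/kyr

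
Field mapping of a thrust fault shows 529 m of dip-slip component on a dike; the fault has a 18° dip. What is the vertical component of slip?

throw = dip-slip × sin(dip) = 529 m × sin(18°) = 163 m

163 m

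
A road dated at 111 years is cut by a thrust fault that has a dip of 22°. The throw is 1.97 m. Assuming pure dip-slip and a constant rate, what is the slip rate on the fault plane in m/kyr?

47.4 m/kyr

dip-slip = throw / sin(dip) = 1.97 m / sin(22°) = 5.259 m
rate = 5.259 m / 111 years = 0.0474 m/yr = 47.4 m/kyr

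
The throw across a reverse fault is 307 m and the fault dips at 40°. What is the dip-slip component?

dip-slip = throw / sin(dip) = 307 / sin(40°) = 478 m

478 m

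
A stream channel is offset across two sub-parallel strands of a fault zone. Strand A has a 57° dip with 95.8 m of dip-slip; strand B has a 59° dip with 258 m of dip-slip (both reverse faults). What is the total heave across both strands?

185 m

heave_A = 95.8 × cos(57°) = 52.18 m
heave_B = 258 × cos(59°) = 132.9 m
total = 52.18 + 132.9 = 185 m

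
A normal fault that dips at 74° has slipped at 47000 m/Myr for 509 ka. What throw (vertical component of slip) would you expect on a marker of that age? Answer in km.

23 km

dip-slip = rate × time = 47000 m/Myr × 509 ka = 23920 m
throw = dip-slip × sin(dip) = 23920 × sin(74°) = 23000 m = 23 km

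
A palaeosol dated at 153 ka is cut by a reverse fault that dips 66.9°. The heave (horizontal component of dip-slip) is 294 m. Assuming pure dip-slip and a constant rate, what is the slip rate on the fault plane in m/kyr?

dip-slip = heave / cos(dip) = 294 m / cos(66.9°) = 749.4 m
rate = 749.4 m / 153 ka = 0.00490 m/yr = 4.90 m/kyr

4.90 m/kyr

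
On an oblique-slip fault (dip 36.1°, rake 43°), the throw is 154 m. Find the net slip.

dip-slip = throw / sin(dip) = 154 / sin(36.1°) = 261.4 m
net slip = dip-slip / sin(rake) = 261.4 / sin(43°) = 383 m

383 m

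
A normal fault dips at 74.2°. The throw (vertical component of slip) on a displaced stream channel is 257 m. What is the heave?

72.7 m

heave = throw / tan(dip) = 257 / tan(74.2°) = 72.7 m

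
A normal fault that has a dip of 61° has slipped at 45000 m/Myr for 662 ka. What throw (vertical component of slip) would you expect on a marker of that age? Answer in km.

dip-slip = rate × time = 45000 m/Myr × 662 ka = 29790 m
throw = dip-slip × sin(dip) = 29790 × sin(61°) = 26100 m = 26.1 km

26.1 km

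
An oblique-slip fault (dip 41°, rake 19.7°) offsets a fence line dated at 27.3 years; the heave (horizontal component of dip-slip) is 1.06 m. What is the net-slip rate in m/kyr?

dip-slip = heave / cos(dip) = 1.06 / cos(41°) = 1.405 m
net slip = dip-slip / sin(rake) = 1.405 / sin(19.7°) = 4.167 m
rate = 4.167 m / 27.3 years = 0.153 m/yr = 153 m/kyr

153 m/kyr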